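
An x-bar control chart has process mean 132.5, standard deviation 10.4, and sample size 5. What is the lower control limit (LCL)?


LCL = 132.5 - 3 * 10.4 / sqrt(5)

118.55


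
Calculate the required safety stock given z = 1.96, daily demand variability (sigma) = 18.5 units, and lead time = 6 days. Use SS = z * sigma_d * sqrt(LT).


Formula: SS = z * sigma_d * sqrt(LT)
sqrt(LT) = sqrt(6) = 2.4495
SS = 1.96 * 18.5 * 2.4495
SS = 88.8 units

88.8 units


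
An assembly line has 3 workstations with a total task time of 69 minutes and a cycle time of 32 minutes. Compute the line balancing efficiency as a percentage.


Formula: Efficiency = Sum of Task Times / (N_stations * CT) * 100
Total station capacity = 3 stations * 32 min = 96 min
Efficiency = 69 / 96 * 100 = 71.9%

71.9%


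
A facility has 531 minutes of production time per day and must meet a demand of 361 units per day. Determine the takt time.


Formula: Takt Time = Available Production Time / Customer Demand
Takt = 531 min/day / 361 units/day
Takt = 1.47 min/unit

1.47 min/unit


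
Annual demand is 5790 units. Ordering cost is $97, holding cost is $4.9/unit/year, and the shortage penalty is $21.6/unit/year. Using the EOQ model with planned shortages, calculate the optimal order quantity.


Formula: EOQ* = sqrt(2DS/H) * sqrt((H+P)/P)
Base EOQ = sqrt(2*5790*97/4.9) = 478.79 units
Correction = sqrt((4.9+21.6)/21.6) = 1.10763
EOQ* = 478.79 * 1.10763 = 530.3 units

530.3 units


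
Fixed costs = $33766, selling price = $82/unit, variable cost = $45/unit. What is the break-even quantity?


Formula: BEQ = Fixed Costs / (Price - Variable Cost)
Contribution margin = $82 - $45 = $37/unit
BEQ = ceil($33766 / $37/unit) = ceil(912.59) = 913 units

913 units


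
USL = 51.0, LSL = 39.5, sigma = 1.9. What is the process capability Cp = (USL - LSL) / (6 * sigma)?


Cp = (51.0 - 39.5) / (6 * 1.9)

1.01


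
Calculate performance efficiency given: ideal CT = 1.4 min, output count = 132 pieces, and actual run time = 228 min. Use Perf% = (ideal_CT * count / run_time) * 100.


Formula: Performance = (Ideal CT * Total Count) / Run Time * 100
Ideal output time = 1.4 * 132 = 184.8 min
Performance = 184.8 / 228 * 100 = 81.1%

81.1%


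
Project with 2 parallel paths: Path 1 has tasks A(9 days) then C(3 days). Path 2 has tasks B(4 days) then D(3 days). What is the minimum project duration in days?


Path 1 = 9 + 3 = 12 days
Path 2 = 4 + 3 = 7 days
Duration = max(12, 7) = 12 days

12 days


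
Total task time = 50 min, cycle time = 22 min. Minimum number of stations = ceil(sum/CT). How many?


Formula: N_min = ceil(Sum of Task Times / Cycle Time)
N_min = ceil(50 min / 22 min) = ceil(2.2727)
N_min = 3 stations

3


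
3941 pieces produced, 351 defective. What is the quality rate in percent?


Formula: Quality Rate = Good Pieces / Total Pieces * 100
Good pieces = 3941 - 351 = 3590
QR = 3590 / 3941 * 100 = 91.1%

91.1%


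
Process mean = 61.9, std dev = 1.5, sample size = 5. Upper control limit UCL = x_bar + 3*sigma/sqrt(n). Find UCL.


UCL = 61.9 + 3 * 1.5 / sqrt(5)

63.91


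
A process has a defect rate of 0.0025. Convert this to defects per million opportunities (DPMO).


DPMO = defect_rate * 1000000 = 0.0025 * 1000000

2500


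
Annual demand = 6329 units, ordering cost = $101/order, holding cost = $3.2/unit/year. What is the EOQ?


Formula: EOQ = sqrt(2 * D * S / H)
Numerator: 2 * 6329 * 101 = 1278458
2DS/H = 1278458 / 3.2 = 399518.1
EOQ = sqrt(399518.1) = 632.1 units

632.1 units


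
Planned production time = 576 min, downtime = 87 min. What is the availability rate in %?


Formula: Availability = (Planned Time - Downtime) / Planned Time * 100
Uptime = 576 - 87 = 489 min
Availability = 489 / 576 * 100 = 84.9%

84.9%


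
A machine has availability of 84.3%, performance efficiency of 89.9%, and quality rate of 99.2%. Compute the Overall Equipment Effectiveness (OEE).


Formula: OEE = Availability * Performance * Quality / 10000
A * P = 84.3% * 89.9% / 100 = 75.79%
OEE = 75.79% * 99.2% / 100 = 75.2%

75.2%


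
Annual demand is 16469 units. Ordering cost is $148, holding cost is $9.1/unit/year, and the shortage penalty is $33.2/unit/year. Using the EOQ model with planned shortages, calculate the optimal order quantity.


Formula: EOQ* = sqrt(2DS/H) * sqrt((H+P)/P)
Base EOQ = sqrt(2*16469*148/9.1) = 731.91 units
Correction = sqrt((9.1+33.2)/33.2) = 1.12876
EOQ* = 731.91 * 1.12876 = 826.2 units

826.2 units


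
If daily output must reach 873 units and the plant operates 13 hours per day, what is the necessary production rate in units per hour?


Formula: Production Rate = Daily Demand / Available Hours
Rate = 873 units/day / 13 hours/day
Rate = 67.2 units/hour

67.2 units/hour


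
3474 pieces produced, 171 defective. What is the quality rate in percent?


Formula: Quality Rate = Good Pieces / Total Pieces * 100
Good pieces = 3474 - 171 = 3303
QR = 3303 / 3474 * 100 = 95.1%

95.1%


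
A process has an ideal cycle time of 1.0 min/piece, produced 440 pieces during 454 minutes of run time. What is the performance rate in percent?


Formula: Performance = (Ideal CT * Total Count) / Run Time * 100
Ideal output time = 1.0 * 440 = 440.0 min
Performance = 440.0 / 454 * 100 = 96.9%

96.9%


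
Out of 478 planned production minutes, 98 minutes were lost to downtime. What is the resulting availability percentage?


Formula: Availability = (Planned Time - Downtime) / Planned Time * 100
Uptime = 478 - 98 = 380 min
Availability = 380 / 478 * 100 = 79.5%

79.5%


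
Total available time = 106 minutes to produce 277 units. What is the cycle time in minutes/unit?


Formula: CT = Available Time / Number of Units
CT = 106 min / 277 units
CT = 0.38 min/unit

0.38 min/unit


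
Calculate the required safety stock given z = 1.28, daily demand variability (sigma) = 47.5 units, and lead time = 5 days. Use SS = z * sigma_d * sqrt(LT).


Formula: SS = z * sigma_d * sqrt(LT)
sqrt(LT) = sqrt(5) = 2.2361
SS = 1.28 * 47.5 * 2.2361
SS = 136.0 units

136.0 units


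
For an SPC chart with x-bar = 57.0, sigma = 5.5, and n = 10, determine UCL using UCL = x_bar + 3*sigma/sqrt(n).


UCL = 57.0 + 3 * 5.5 / sqrt(10)

62.22


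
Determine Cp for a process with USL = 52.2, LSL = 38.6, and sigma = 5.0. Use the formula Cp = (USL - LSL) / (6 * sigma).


Cp = (52.2 - 38.6) / (6 * 5.0)

0.45


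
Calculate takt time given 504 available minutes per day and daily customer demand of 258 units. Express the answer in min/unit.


Formula: Takt Time = Available Production Time / Customer Demand
Takt = 504 min/day / 258 units/day
Takt = 1.95 min/unit

1.95 min/unit


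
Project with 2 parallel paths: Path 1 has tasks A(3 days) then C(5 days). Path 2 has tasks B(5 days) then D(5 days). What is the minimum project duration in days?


Path 1 = 3 + 5 = 8 days
Path 2 = 5 + 5 = 10 days
Duration = max(8, 10) = 10 days

10 days


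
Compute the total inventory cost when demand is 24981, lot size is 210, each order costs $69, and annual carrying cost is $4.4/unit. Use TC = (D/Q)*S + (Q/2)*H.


TC = 24981/210 * 69 + 210/2 * 4.4

$8670.04


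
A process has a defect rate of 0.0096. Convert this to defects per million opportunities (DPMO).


DPMO = defect_rate * 1000000 = 0.0096 * 1000000

9600


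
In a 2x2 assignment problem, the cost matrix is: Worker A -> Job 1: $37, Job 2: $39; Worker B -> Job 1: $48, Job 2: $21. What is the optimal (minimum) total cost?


Option 1: A->1 + B->2 = $37 + $21 = $58
Option 2: A->2 + B->1 = $39 + $48 = $87
Min cost = min($58, $87) = $58

$58


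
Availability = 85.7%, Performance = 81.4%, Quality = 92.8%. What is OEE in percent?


Formula: OEE = Availability * Performance * Quality / 10000
A * P = 85.7% * 81.4% / 100 = 69.76%
OEE = 69.76% * 92.8% / 100 = 64.7%

64.7%


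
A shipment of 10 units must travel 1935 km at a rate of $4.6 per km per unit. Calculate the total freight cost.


TC = dist * cost * units = 1935 * 4.6 * 10 = $89010.00

$89010.00


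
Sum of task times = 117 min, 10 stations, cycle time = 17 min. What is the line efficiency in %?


Formula: Efficiency = Sum of Task Times / (N_stations * CT) * 100
Total station capacity = 10 stations * 17 min = 170 min
Efficiency = 117 / 170 * 100 = 68.8%

68.8%


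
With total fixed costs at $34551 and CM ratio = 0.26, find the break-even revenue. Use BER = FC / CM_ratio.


Formula: BER = Fixed Costs / Contribution Margin Ratio
BER = $34551 / 0.26
BER = $132888.46 (to the nearest cent)

$132888.46


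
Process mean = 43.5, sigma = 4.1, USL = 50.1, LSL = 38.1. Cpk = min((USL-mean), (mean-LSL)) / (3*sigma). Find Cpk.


Cpu = (50.1 - 43.5) / (3 * 4.1) = 0.54
Cpl = (43.5 - 38.1) / (3 * 4.1) = 0.44
Cpk = min(0.54, 0.44) = 0.44

0.44


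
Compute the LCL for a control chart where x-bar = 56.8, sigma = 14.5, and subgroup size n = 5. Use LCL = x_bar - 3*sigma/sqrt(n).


LCL = 56.8 - 3 * 14.5 / sqrt(5)

37.35


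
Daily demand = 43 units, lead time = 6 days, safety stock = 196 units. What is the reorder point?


Formula: ROP = (Daily Demand * Lead Time) + Safety Stock
Demand during lead time = 43 * 6 = 258 units
ROP = 258 + 196 = 454 units

454 units


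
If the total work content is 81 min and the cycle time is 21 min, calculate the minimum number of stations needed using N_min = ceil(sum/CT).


Formula: N_min = ceil(Sum of Task Times / Cycle Time)
N_min = ceil(81 min / 21 min) = ceil(3.8571)
N_min = 4 stations

4


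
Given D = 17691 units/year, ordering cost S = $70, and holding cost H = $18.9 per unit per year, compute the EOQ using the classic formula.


Formula: EOQ = sqrt(2 * D * S / H)
Numerator: 2 * 17691 * 70 = 2476740
2DS/H = 2476740 / 18.9 = 131044.4
EOQ = sqrt(131044.4) = 362.0 units

362.0 units


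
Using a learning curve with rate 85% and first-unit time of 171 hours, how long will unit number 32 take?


Formula: T_n = T_1 * (learning_rate)^(log2(n)) where learning_rate = rate/100
Doublings = log2(32) = 5
T_n = 171 * 0.85^5
T_n = 171 * 0.4437 = 75.9 hours

75.9 hours


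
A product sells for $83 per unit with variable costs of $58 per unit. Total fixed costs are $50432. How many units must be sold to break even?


Formula: BEQ = Fixed Costs / (Price - Variable Cost)
Contribution margin = $83 - $58 = $25/unit
BEQ = ceil($50432 / $25/unit) = ceil(2017.28) = 2018 units

2018 units


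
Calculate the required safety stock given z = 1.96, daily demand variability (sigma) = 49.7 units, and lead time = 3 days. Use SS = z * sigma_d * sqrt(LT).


Formula: SS = z * sigma_d * sqrt(LT)
sqrt(LT) = sqrt(3) = 1.7321
SS = 1.96 * 49.7 * 1.7321
SS = 168.7 units

168.7 units


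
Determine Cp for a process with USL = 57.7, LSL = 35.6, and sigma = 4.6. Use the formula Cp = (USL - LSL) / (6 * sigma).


Cp = (57.7 - 35.6) / (6 * 4.6)

0.8


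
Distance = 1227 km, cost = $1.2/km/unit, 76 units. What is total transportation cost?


TC = dist * cost * units = 1227 * 1.2 * 76 = $111902.40

$111902.40


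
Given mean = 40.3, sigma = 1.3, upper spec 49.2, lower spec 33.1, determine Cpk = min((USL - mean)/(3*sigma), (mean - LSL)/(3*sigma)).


Cpu = (49.2 - 40.3) / (3 * 1.3) = 2.28
Cpl = (40.3 - 33.1) / (3 * 1.3) = 1.85
Cpk = min(2.28, 1.85) = 1.85

1.85


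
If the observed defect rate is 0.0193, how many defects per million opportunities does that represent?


DPMO = defect_rate * 1000000 = 0.0193 * 1000000

19300


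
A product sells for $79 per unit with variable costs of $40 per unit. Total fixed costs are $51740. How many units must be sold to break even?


Formula: BEQ = Fixed Costs / (Price - Variable Cost)
Contribution margin = $79 - $40 = $39/unit
BEQ = ceil($51740 / $39/unit) = ceil(1326.67) = 1327 units

1327 units


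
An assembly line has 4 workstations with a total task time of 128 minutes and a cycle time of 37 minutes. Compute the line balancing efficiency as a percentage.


Formula: Efficiency = Sum of Task Times / (N_stations * CT) * 100
Total station capacity = 4 stations * 37 min = 148 min
Efficiency = 128 / 148 * 100 = 86.5%

86.5%


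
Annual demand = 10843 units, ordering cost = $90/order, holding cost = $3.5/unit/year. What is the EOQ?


Formula: EOQ = sqrt(2 * D * S / H)
Numerator: 2 * 10843 * 90 = 1951740
2DS/H = 1951740 / 3.5 = 557640.0
EOQ = sqrt(557640.0) = 746.8 units

746.8 units


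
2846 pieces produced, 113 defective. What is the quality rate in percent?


Formula: Quality Rate = Good Pieces / Total Pieces * 100
Good pieces = 2846 - 113 = 2733
QR = 2733 / 2846 * 100 = 96.0%

96.0%


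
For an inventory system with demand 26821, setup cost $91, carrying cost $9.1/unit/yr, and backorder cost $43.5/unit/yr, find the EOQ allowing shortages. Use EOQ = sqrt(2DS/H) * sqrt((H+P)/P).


Formula: EOQ* = sqrt(2DS/H) * sqrt((H+P)/P)
Base EOQ = sqrt(2*26821*91/9.1) = 732.41 units
Correction = sqrt((9.1+43.5)/43.5) = 1.09963
EOQ* = 732.41 * 1.09963 = 805.4 units

805.4 units


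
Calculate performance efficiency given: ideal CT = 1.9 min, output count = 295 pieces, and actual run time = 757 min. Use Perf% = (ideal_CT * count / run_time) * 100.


Formula: Performance = (Ideal CT * Total Count) / Run Time * 100
Ideal output time = 1.9 * 295 = 560.5 min
Performance = 560.5 / 757 * 100 = 74.0%

74.0%


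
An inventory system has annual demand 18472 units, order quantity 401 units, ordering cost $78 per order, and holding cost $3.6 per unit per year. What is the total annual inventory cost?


TC = 18472/401 * 78 + 401/2 * 3.6

$4314.86


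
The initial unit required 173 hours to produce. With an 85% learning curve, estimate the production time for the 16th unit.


Formula: T_n = T_1 * (learning_rate)^(log2(n)) where learning_rate = rate/100
Doublings = log2(16) = 4
T_n = 173 * 0.85^4
T_n = 173 * 0.522 = 90.3 hours

90.3 hours


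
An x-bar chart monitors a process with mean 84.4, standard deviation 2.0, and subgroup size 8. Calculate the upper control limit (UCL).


UCL = 84.4 + 3 * 2.0 / sqrt(8)

86.52


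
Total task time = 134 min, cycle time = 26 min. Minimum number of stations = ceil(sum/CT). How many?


Formula: N_min = ceil(Sum of Task Times / Cycle Time)
N_min = ceil(134 min / 26 min) = ceil(5.1538)
N_min = 6 stations

6


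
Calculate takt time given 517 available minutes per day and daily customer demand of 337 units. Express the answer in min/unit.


Formula: Takt Time = Available Production Time / Customer Demand
Takt = 517 min/day / 337 units/day
Takt = 1.53 min/unit

1.53 min/unit


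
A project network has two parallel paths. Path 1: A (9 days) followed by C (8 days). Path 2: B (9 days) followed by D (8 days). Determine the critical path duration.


Path 1 = 9 + 8 = 17 days
Path 2 = 9 + 8 = 17 days
Duration = max(17, 17) = 17 days

17 days


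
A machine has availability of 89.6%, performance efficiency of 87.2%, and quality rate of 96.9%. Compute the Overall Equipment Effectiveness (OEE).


Formula: OEE = Availability * Performance * Quality / 10000
A * P = 89.6% * 87.2% / 100 = 78.13%
OEE = 78.13% * 96.9% / 100 = 75.7%

75.7%


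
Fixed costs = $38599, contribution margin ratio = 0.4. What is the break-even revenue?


Formula: BER = Fixed Costs / Contribution Margin Ratio
BER = $38599 / 0.4
BER = $96497.50 (to the nearest cent)

$96497.50


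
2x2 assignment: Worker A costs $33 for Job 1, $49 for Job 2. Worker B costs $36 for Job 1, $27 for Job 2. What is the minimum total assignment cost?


Option 1: A->1 + B->2 = $33 + $27 = $60
Option 2: A->2 + B->1 = $49 + $36 = $85
Min cost = min($60, $85) = $60

$60


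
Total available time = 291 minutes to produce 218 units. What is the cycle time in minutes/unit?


Formula: CT = Available Time / Number of Units
CT = 291 min / 218 units
CT = 1.33 min/unit

1.33 min/unit


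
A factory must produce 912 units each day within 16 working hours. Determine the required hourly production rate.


Formula: Production Rate = Daily Demand / Available Hours
Rate = 912 units/day / 16 hours/day
Rate = 57.0 units/hour

57.0 units/hour


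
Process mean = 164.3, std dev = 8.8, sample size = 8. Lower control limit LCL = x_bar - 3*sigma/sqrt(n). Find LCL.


LCL = 164.3 - 3 * 8.8 / sqrt(8)

154.97


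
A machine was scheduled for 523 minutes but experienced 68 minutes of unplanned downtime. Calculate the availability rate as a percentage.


Formula: Availability = (Planned Time - Downtime) / Planned Time * 100
Uptime = 523 - 68 = 455 min
Availability = 455 / 523 * 100 = 87.0%

87.0%


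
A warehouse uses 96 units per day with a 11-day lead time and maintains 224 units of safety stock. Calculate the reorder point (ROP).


Formula: ROP = (Daily Demand * Lead Time) + Safety Stock
Demand during lead time = 96 * 11 = 1056 units
ROP = 1056 + 224 = 1280 units

1280 units


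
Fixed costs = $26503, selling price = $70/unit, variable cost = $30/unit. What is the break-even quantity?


Formula: BEQ = Fixed Costs / (Price - Variable Cost)
Contribution margin = $70 - $30 = $40/unit
BEQ = ceil($26503 / $40/unit) = ceil(662.58) = 663 units

663 units


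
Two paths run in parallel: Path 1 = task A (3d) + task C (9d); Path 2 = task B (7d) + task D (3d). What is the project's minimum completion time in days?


Path 1 = 3 + 9 = 12 days
Path 2 = 7 + 3 = 10 days
Duration = max(12, 10) = 12 days

12 days


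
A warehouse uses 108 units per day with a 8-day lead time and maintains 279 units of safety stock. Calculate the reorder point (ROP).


Formula: ROP = (Daily Demand * Lead Time) + Safety Stock
Demand during lead time = 108 * 8 = 864 units
ROP = 864 + 279 = 1143 units

1143 units


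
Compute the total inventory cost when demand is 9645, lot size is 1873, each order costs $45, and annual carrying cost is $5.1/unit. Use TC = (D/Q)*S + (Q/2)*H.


TC = 9645/1873 * 45 + 1873/2 * 5.1

$5007.88


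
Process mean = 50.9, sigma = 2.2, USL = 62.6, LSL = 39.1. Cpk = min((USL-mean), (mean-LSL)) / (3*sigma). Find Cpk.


Cpu = (62.6 - 50.9) / (3 * 2.2) = 1.77
Cpl = (50.9 - 39.1) / (3 * 2.2) = 1.79
Cpk = min(1.77, 1.79) = 1.77

1.77


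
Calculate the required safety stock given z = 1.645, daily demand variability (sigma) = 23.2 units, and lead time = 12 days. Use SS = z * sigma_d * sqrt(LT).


Formula: SS = z * sigma_d * sqrt(LT)
sqrt(LT) = sqrt(12) = 3.4641
SS = 1.645 * 23.2 * 3.4641
SS = 132.2 units

132.2 units


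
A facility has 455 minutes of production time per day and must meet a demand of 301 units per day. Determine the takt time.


Formula: Takt Time = Available Production Time / Customer Demand
Takt = 455 min/day / 301 units/day
Takt = 1.51 min/unit

1.51 min/unit


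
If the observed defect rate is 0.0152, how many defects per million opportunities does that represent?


DPMO = defect_rate * 1000000 = 0.0152 * 1000000

15200


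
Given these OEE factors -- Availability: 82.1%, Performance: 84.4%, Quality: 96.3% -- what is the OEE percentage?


Formula: OEE = Availability * Performance * Quality / 10000
A * P = 82.1% * 84.4% / 100 = 69.29%
OEE = 69.29% * 96.3% / 100 = 66.7%

66.7%


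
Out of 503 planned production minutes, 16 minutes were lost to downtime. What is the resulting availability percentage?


Formula: Availability = (Planned Time - Downtime) / Planned Time * 100
Uptime = 503 - 16 = 487 min
Availability = 487 / 503 * 100 = 96.8%

96.8%


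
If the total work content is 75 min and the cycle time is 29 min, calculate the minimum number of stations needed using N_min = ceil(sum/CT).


Formula: N_min = ceil(Sum of Task Times / Cycle Time)
N_min = ceil(75 min / 29 min) = ceil(2.5862)
N_min = 3 stations

3


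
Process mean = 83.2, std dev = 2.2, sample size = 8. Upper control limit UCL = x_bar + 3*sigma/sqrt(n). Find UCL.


UCL = 83.2 + 3 * 2.2 / sqrt(8)

85.53


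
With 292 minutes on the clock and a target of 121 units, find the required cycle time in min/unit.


Formula: CT = Available Time / Number of Units
CT = 292 min / 121 units
CT = 2.41 min/unit

2.41 min/unit


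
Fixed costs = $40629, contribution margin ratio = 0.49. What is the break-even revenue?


Formula: BER = Fixed Costs / Contribution Margin Ratio
BER = $40629 / 0.49
BER = $82916.33 (to the nearest cent)

$82916.33


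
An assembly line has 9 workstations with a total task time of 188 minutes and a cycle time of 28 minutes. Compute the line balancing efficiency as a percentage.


Formula: Efficiency = Sum of Task Times / (N_stations * CT) * 100
Total station capacity = 9 stations * 28 min = 252 min
Efficiency = 188 / 252 * 100 = 74.6%

74.6%


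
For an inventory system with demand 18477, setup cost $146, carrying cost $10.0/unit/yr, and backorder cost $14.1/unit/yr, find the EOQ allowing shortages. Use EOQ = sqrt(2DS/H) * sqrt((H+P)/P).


Formula: EOQ* = sqrt(2DS/H) * sqrt((H+P)/P)
Base EOQ = sqrt(2*18477*146/10.0) = 734.53 units
Correction = sqrt((10.0+14.1)/14.1) = 1.30737
EOQ* = 734.53 * 1.30737 = 960.3 units

960.3 units


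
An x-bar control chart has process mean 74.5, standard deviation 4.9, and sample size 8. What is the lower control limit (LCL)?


LCL = 74.5 - 3 * 4.9 / sqrt(8)

69.3


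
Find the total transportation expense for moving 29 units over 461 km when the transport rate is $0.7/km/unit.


TC = dist * cost * units = 461 * 0.7 * 29 = $9358.30

$9358.30


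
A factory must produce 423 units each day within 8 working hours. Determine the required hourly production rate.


Formula: Production Rate = Daily Demand / Available Hours
Rate = 423 units/day / 8 hours/day
Rate = 52.9 units/hour

52.9 units/hour


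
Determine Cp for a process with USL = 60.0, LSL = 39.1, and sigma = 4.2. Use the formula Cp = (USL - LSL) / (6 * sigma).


Cp = (60.0 - 39.1) / (6 * 4.2)

0.83


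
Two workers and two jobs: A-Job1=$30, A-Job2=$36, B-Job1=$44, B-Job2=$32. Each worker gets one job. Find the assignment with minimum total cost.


Option 1: A->1 + B->2 = $30 + $32 = $62
Option 2: A->2 + B->1 = $36 + $44 = $80
Min cost = min($62, $80) = $62

$62


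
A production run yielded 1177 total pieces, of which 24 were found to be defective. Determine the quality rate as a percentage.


Formula: Quality Rate = Good Pieces / Total Pieces * 100
Good pieces = 1177 - 24 = 1153
QR = 1153 / 1177 * 100 = 98.0%

98.0%


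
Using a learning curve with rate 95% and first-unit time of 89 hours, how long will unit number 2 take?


Formula: T_n = T_1 * (learning_rate)^(log2(n)) where learning_rate = rate/100
Doublings = log2(2) = 1
T_n = 89 * 0.95^1
T_n = 89 * 0.95 = 84.6 hours

84.6 hours


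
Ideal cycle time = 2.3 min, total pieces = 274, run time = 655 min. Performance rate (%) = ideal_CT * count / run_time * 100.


Formula: Performance = (Ideal CT * Total Count) / Run Time * 100
Ideal output time = 2.3 * 274 = 630.2 min
Performance = 630.2 / 655 * 100 = 96.2%

96.2%


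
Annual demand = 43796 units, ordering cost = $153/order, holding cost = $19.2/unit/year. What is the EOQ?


Formula: EOQ = sqrt(2 * D * S / H)
Numerator: 2 * 43796 * 153 = 13401576
2DS/H = 13401576 / 19.2 = 697998.8
EOQ = sqrt(697998.8) = 835.5 units

835.5 units


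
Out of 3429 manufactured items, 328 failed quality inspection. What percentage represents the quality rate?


Formula: Quality Rate = Good Pieces / Total Pieces * 100
Good pieces = 3429 - 328 = 3101
QR = 3101 / 3429 * 100 = 90.4%

90.4%


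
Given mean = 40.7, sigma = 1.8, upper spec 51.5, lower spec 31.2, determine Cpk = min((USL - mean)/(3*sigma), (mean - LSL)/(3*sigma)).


Cpu = (51.5 - 40.7) / (3 * 1.8) = 2.0
Cpl = (40.7 - 31.2) / (3 * 1.8) = 1.76
Cpk = min(2.0, 1.76) = 1.76

1.76


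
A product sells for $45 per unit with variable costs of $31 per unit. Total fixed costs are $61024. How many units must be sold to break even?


Formula: BEQ = Fixed Costs / (Price - Variable Cost)
Contribution margin = $45 - $31 = $14/unit
BEQ = ceil($61024 / $14/unit) = ceil(4358.86) = 4359 units

4359 units


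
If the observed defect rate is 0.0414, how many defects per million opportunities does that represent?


DPMO = defect_rate * 1000000 = 0.0414 * 1000000

41400


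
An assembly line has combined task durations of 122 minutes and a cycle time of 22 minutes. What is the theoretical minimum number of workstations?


Formula: N_min = ceil(Sum of Task Times / Cycle Time)
N_min = ceil(122 min / 22 min) = ceil(5.5455)
N_min = 6 stations

6


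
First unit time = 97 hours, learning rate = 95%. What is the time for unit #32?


Formula: T_n = T_1 * (learning_rate)^(log2(n)) where learning_rate = rate/100
Doublings = log2(32) = 5
T_n = 97 * 0.95^5
T_n = 97 * 0.7738 = 75.1 hours

75.1 hours


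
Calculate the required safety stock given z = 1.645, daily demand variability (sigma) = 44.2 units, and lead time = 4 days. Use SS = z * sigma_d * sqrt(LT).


Formula: SS = z * sigma_d * sqrt(LT)
sqrt(LT) = sqrt(4) = 2.0
SS = 1.645 * 44.2 * 2.0
SS = 145.4 units

145.4 units


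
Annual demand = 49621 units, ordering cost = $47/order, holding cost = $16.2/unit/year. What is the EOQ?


Formula: EOQ = sqrt(2 * D * S / H)
Numerator: 2 * 49621 * 47 = 4664374
2DS/H = 4664374 / 16.2 = 287924.3
EOQ = sqrt(287924.3) = 536.6 units

536.6 units


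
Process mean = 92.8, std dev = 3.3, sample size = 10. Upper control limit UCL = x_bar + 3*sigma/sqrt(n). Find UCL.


UCL = 92.8 + 3 * 3.3 / sqrt(10)

95.93


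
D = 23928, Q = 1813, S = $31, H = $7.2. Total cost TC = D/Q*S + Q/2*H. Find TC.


TC = 23928/1813 * 31 + 1813/2 * 7.2

$6935.94


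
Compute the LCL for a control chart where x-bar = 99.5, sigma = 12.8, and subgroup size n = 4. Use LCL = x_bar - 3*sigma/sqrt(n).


LCL = 99.5 - 3 * 12.8 / sqrt(4)

80.3


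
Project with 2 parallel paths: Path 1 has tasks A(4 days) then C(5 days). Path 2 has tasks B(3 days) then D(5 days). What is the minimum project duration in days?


Path 1 = 4 + 5 = 9 days
Path 2 = 3 + 5 = 8 days
Duration = max(9, 8) = 9 days

9 days


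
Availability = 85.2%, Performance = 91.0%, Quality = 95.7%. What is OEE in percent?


Formula: OEE = Availability * Performance * Quality / 10000
A * P = 85.2% * 91.0% / 100 = 77.53%
OEE = 77.53% * 95.7% / 100 = 74.2%

74.2%


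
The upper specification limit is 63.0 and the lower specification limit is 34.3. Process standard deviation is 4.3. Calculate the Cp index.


Cp = (63.0 - 34.3) / (6 * 4.3)

1.11


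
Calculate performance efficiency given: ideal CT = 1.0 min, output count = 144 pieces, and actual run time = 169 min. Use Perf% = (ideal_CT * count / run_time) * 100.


Formula: Performance = (Ideal CT * Total Count) / Run Time * 100
Ideal output time = 1.0 * 144 = 144.0 min
Performance = 144.0 / 169 * 100 = 85.2%

85.2%


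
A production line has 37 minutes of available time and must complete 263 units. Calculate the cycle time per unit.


Formula: CT = Available Time / Number of Units
CT = 37 min / 263 units
CT = 0.14 min/unit

0.14 min/unit


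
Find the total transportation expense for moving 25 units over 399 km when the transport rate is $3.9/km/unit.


TC = dist * cost * units = 399 * 3.9 * 25 = $38902.50

$38902.50


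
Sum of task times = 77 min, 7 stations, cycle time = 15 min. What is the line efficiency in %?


Formula: Efficiency = Sum of Task Times / (N_stations * CT) * 100
Total station capacity = 7 stations * 15 min = 105 min
Efficiency = 77 / 105 * 100 = 73.3%

73.3%


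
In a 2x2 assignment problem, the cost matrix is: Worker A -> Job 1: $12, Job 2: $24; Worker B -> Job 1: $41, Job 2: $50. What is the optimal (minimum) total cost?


Option 1: A->1 + B->2 = $12 + $50 = $62
Option 2: A->2 + B->1 = $24 + $41 = $65
Min cost = min($62, $65) = $62

$62


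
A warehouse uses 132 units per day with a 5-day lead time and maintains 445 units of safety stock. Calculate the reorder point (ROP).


Formula: ROP = (Daily Demand * Lead Time) + Safety Stock
Demand during lead time = 132 * 5 = 660 units
ROP = 660 + 445 = 1105 units

1105 units


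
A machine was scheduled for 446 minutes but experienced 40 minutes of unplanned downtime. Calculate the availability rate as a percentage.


Formula: Availability = (Planned Time - Downtime) / Planned Time * 100
Uptime = 446 - 40 = 406 min
Availability = 406 / 446 * 100 = 91.0%

91.0%


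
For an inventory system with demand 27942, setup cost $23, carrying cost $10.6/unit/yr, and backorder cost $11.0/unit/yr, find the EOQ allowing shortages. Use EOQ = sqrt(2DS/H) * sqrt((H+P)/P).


Formula: EOQ* = sqrt(2DS/H) * sqrt((H+P)/P)
Base EOQ = sqrt(2*27942*23/10.6) = 348.22 units
Correction = sqrt((10.6+11.0)/11.0) = 1.4013
EOQ* = 348.22 * 1.4013 = 488.0 units

488.0 units


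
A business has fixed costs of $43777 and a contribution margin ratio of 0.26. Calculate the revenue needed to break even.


Formula: BER = Fixed Costs / Contribution Margin Ratio
BER = $43777 / 0.26
BER = $168373.08 (to the nearest cent)

$168373.08


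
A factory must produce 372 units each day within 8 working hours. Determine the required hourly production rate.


Formula: Production Rate = Daily Demand / Available Hours
Rate = 372 units/day / 8 hours/day
Rate = 46.5 units/hour

46.5 units/hour


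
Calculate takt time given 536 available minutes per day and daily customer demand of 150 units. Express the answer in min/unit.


Formula: Takt Time = Available Production Time / Customer Demand
Takt = 536 min/day / 150 units/day
Takt = 3.57 min/unit

3.57 min/unit


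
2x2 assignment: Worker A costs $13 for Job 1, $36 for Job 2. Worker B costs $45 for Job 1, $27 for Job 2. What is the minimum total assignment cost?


Option 1: A->1 + B->2 = $13 + $27 = $40
Option 2: A->2 + B->1 = $36 + $45 = $81
Min cost = min($40, $81) = $40

$40


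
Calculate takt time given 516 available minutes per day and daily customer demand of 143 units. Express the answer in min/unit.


Formula: Takt Time = Available Production Time / Customer Demand
Takt = 516 min/day / 143 units/day
Takt = 3.61 min/unit

3.61 min/unit


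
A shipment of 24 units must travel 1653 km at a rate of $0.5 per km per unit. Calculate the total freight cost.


TC = dist * cost * units = 1653 * 0.5 * 24 = $19836.00

$19836.00


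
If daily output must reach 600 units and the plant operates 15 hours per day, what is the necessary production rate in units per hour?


Formula: Production Rate = Daily Demand / Available Hours
Rate = 600 units/day / 15 hours/day
Rate = 40.0 units/hour

40.0 units/hour


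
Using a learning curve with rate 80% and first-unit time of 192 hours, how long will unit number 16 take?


Formula: T_n = T_1 * (learning_rate)^(log2(n)) where learning_rate = rate/100
Doublings = log2(16) = 4
T_n = 192 * 0.8^4
T_n = 192 * 0.4096 = 78.6 hours

78.6 hours


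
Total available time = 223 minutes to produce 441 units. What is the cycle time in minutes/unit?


Formula: CT = Available Time / Number of Units
CT = 223 min / 441 units
CT = 0.51 min/unit

0.51 min/unit


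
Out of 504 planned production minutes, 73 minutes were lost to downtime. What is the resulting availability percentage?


Formula: Availability = (Planned Time - Downtime) / Planned Time * 100
Uptime = 504 - 73 = 431 min
Availability = 431 / 504 * 100 = 85.5%

85.5%


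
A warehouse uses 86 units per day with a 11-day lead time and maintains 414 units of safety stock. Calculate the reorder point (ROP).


Formula: ROP = (Daily Demand * Lead Time) + Safety Stock
Demand during lead time = 86 * 11 = 946 units
ROP = 946 + 414 = 1360 units

1360 units


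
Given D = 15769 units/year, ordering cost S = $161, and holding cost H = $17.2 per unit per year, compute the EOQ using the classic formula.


Formula: EOQ = sqrt(2 * D * S / H)
Numerator: 2 * 15769 * 161 = 5077618
2DS/H = 5077618 / 17.2 = 295210.3
EOQ = sqrt(295210.3) = 543.3 units

543.3 units


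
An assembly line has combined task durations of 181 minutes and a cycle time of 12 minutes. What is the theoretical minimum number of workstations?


Formula: N_min = ceil(Sum of Task Times / Cycle Time)
N_min = ceil(181 min / 12 min) = ceil(15.0833)
N_min = 16 stations

16


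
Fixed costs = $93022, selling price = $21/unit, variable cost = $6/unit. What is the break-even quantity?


Formula: BEQ = Fixed Costs / (Price - Variable Cost)
Contribution margin = $21 - $6 = $15/unit
BEQ = ceil($93022 / $15/unit) = ceil(6201.47) = 6202 units

6202 units


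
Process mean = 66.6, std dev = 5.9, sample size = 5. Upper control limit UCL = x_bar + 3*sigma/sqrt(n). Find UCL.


UCL = 66.6 + 3 * 5.9 / sqrt(5)

74.52


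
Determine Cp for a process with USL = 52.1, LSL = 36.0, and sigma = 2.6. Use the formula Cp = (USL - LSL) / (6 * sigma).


Cp = (52.1 - 36.0) / (6 * 2.6)

1.03


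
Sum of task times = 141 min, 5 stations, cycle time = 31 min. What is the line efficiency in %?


Formula: Efficiency = Sum of Task Times / (N_stations * CT) * 100
Total station capacity = 5 stations * 31 min = 155 min
Efficiency = 141 / 155 * 100 = 91.0%

91.0%


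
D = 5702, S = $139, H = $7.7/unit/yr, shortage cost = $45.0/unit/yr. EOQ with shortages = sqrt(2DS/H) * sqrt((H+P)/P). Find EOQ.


Formula: EOQ* = sqrt(2DS/H) * sqrt((H+P)/P)
Base EOQ = sqrt(2*5702*139/7.7) = 453.72 units
Correction = sqrt((7.7+45.0)/45.0) = 1.08218
EOQ* = 453.72 * 1.08218 = 491.0 units

491.0 units


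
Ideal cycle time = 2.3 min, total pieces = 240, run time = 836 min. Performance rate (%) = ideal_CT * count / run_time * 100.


Formula: Performance = (Ideal CT * Total Count) / Run Time * 100
Ideal output time = 2.3 * 240 = 552.0 min
Performance = 552.0 / 836 * 100 = 66.0%

66.0%


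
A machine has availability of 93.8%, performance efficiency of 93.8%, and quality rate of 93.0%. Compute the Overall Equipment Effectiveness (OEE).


Formula: OEE = Availability * Performance * Quality / 10000
A * P = 93.8% * 93.8% / 100 = 87.98%
OEE = 87.98% * 93.0% / 100 = 81.8%

81.8%


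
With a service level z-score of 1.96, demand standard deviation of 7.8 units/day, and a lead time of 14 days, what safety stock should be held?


Formula: SS = z * sigma_d * sqrt(LT)
sqrt(LT) = sqrt(14) = 3.7417
SS = 1.96 * 7.8 * 3.7417
SS = 57.2 units

57.2 units


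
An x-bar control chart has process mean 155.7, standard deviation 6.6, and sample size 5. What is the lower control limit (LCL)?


LCL = 155.7 - 3 * 6.6 / sqrt(5)

146.85


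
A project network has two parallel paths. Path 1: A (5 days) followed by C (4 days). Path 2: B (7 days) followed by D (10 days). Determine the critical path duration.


Path 1 = 5 + 4 = 9 days
Path 2 = 7 + 10 = 17 days
Duration = max(9, 17) = 17 days

17 days


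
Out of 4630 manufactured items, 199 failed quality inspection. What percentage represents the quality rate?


Formula: Quality Rate = Good Pieces / Total Pieces * 100
Good pieces = 4630 - 199 = 4431
QR = 4431 / 4630 * 100 = 95.7%

95.7%


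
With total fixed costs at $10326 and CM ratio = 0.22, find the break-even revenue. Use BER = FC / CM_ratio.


Formula: BER = Fixed Costs / Contribution Margin Ratio
BER = $10326 / 0.22
BER = $46936.36 (to the nearest cent)

$46936.36


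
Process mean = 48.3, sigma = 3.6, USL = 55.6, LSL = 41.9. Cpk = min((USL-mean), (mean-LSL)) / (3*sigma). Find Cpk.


Cpu = (55.6 - 48.3) / (3 * 3.6) = 0.68
Cpl = (48.3 - 41.9) / (3 * 3.6) = 0.59
Cpk = min(0.68, 0.59) = 0.59

0.59


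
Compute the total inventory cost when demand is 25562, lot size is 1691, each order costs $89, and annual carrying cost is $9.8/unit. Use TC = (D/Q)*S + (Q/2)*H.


TC = 25562/1691 * 89 + 1691/2 * 9.8

$9631.27


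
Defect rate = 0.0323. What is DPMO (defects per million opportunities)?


DPMO = defect_rate * 1000000 = 0.0323 * 1000000

32300


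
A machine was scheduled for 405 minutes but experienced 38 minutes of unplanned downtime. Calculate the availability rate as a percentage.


Formula: Availability = (Planned Time - Downtime) / Planned Time * 100
Uptime = 405 - 38 = 367 min
Availability = 367 / 405 * 100 = 90.6%

90.6%


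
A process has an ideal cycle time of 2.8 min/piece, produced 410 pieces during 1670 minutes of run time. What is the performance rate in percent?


Formula: Performance = (Ideal CT * Total Count) / Run Time * 100
Ideal output time = 2.8 * 410 = 1148.0 min
Performance = 1148.0 / 1670 * 100 = 68.7%

68.7%


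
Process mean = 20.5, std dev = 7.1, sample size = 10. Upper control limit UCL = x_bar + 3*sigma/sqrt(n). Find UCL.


UCL = 20.5 + 3 * 7.1 / sqrt(10)

27.24


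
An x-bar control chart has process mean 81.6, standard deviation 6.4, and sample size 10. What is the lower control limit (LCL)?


LCL = 81.6 - 3 * 6.4 / sqrt(10)

75.53


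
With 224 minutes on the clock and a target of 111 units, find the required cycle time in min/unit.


Formula: CT = Available Time / Number of Units
CT = 224 min / 111 units
CT = 2.02 min/unit

2.02 min/unit


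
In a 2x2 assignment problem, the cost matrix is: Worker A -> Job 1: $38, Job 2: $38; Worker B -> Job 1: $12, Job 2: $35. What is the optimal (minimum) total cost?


Option 1: A->1 + B->2 = $38 + $35 = $73
Option 2: A->2 + B->1 = $38 + $12 = $50
Min cost = min($73, $50) = $50

$50


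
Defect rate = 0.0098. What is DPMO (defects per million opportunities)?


DPMO = defect_rate * 1000000 = 0.0098 * 1000000

9800


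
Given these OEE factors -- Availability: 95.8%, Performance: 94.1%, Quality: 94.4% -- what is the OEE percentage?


Formula: OEE = Availability * Performance * Quality / 10000
A * P = 95.8% * 94.1% / 100 = 90.15%
OEE = 90.15% * 94.4% / 100 = 85.1%

85.1%


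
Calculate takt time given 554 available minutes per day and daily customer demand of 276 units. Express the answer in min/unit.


Formula: Takt Time = Available Production Time / Customer Demand
Takt = 554 min/day / 276 units/day
Takt = 2.01 min/unit

2.01 min/unit


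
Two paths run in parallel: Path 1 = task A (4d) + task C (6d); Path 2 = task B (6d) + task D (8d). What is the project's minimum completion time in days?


Path 1 = 4 + 6 = 10 days
Path 2 = 6 + 8 = 14 days
Duration = max(10, 14) = 14 days

14 days


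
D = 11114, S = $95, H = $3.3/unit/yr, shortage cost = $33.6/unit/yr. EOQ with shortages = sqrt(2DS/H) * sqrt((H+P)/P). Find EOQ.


Formula: EOQ* = sqrt(2DS/H) * sqrt((H+P)/P)
Base EOQ = sqrt(2*11114*95/3.3) = 799.94 units
Correction = sqrt((3.3+33.6)/33.6) = 1.04796
EOQ* = 799.94 * 1.04796 = 838.3 units

838.3 units


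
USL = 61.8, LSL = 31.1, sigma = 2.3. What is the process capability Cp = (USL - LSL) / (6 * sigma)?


Cp = (61.8 - 31.1) / (6 * 2.3)

2.22


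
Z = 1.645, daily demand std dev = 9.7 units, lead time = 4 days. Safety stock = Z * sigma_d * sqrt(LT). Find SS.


Formula: SS = z * sigma_d * sqrt(LT)
sqrt(LT) = sqrt(4) = 2.0
SS = 1.645 * 9.7 * 2.0
SS = 31.9 units

31.9 units


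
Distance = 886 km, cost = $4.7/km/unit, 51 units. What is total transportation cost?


TC = dist * cost * units = 886 * 4.7 * 51 = $212374.20

$212374.20


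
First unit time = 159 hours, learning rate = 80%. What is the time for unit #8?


Formula: T_n = T_1 * (learning_rate)^(log2(n)) where learning_rate = rate/100
Doublings = log2(8) = 3
T_n = 159 * 0.8^3
T_n = 159 * 0.512 = 81.4 hours

81.4 hours


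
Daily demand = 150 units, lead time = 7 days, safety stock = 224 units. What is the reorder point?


Formula: ROP = (Daily Demand * Lead Time) + Safety Stock
Demand during lead time = 150 * 7 = 1050 units
ROP = 1050 + 224 = 1274 units

1274 units
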